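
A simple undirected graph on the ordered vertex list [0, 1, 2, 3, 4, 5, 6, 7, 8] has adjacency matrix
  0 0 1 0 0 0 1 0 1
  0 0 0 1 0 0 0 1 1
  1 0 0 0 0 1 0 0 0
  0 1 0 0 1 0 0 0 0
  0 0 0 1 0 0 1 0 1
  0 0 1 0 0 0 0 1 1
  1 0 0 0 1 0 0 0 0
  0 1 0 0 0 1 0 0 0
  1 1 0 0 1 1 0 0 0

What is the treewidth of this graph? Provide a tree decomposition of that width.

The largest bag has 4 vertices, giving width 3; this decomposition certifies tw(G) ≤ 3. For the lower bound: the 4 vertex sets {1,3,7}, {4}, {8}, {0,2,5,6} are disjoint, each induces a connected subgraph, and every pair is joined by at least one edge of G. Contracting each set to a single vertex therefore yields K_{4} as a minor, and since treewidth is minor-monotone, tw(G) ≥ tw(K_{4}) = 3. Combining the bounds, tw(G) = 3.

Treewidth 3.
One such decomposition:
Bags: B1 = {1, 3, 4, 7}  B2 = {1, 4, 7, 8}  B3 = {4, 5, 7, 8}  B4 = {4, 5, 6, 8}  B5 = {0, 5, 6, 8}  B6 = {0, 2, 5, 6}
Tree: B1–B2, B2–B3, B3–B4, B4–B5, B5–B6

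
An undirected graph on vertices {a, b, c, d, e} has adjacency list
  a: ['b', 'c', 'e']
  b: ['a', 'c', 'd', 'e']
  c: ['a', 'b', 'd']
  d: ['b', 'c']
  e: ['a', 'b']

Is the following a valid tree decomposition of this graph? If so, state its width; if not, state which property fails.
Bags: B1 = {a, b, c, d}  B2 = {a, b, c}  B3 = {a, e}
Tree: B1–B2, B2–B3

No — edge (b,e) lies in no bag.

A tree decomposition must satisfy three properties: every vertex lies in some bag; for every edge, both endpoints lie together in some bag; and for every vertex, the bags containing it form a connected subtree. Here edge (b,e) lies in no bag, so the decomposition is invalid.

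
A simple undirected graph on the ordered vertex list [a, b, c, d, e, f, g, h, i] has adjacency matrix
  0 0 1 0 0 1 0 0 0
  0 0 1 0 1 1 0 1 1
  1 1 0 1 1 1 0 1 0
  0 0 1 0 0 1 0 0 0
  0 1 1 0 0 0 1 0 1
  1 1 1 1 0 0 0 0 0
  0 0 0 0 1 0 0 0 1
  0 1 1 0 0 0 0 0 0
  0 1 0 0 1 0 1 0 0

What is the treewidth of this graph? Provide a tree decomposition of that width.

The largest bag has 3 vertices, giving width 2; this decomposition certifies tw(G) ≤ 2. For the lower bound, the 3 vertices {e, g, i} are pairwise adjacent, and any tree decomposition puts a clique entirely inside one bag — forcing width ≥ 2. Therefore the treewidth is 2.

Treewidth 2.
One such decomposition:
Bags: B1 = {b, c, h}  B2 = {b, c, f}  B3 = {c, d, f}  B4 = {b, c, e}  B5 = {a, c, f}  B6 = {b, e, i}  B7 = {e, g, i}
Tree: B1–B2, B2–B3, B1–B4, B3–B5, B4–B6, B6–B7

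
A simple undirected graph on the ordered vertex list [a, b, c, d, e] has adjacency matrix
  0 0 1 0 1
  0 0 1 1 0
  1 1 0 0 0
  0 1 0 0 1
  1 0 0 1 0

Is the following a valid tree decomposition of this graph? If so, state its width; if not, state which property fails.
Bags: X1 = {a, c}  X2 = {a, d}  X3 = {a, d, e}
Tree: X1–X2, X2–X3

No — vertex b appears in no bag.

A tree decomposition must satisfy three properties: every vertex lies in some bag; for every edge, both endpoints lie together in some bag; and for every vertex, the bags containing it form a connected subtree. Here vertex b appears in no bag, so the decomposition is invalid.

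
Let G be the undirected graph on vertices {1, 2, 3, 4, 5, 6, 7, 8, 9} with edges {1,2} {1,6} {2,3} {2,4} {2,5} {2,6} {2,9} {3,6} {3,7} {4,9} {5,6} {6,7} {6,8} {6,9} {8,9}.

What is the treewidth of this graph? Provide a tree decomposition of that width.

Treewidth 2.
Bags: B1 = {2, 3, 6}  B2 = {2, 6, 9}  B3 = {2, 4, 9}  B4 = {2, 5, 6}  B5 = {6, 8, 9}  B6 = {1, 2, 6}  B7 = {3, 6, 7}
Tree: B1–B2, B2–B3, B2–B4, B2–B5, B4–B6, B1–B7

Every bag has size at most 3, so the width is 3 − 1 = 2 and tw(G) ≤ 2. On the other hand G contains the 3-clique {2, 4, 9}. A clique must lie in a single bag of any decomposition, so no decomposition can have width below 2. Combining the bounds, tw(G) = 2.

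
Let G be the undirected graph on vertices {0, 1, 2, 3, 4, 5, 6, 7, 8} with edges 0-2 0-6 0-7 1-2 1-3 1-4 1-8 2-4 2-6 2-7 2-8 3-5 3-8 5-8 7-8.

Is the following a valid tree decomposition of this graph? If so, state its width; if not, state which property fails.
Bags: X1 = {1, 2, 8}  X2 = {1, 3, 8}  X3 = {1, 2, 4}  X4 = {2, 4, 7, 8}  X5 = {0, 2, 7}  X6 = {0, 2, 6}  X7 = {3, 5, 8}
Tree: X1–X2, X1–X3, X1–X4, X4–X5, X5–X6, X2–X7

A tree decomposition must satisfy three properties: every vertex lies in some bag; for every edge, both endpoints lie together in some bag; and for every vertex, the bags containing it form a connected subtree. Here bags containing vertex 4 are not connected in the tree, so the decomposition is invalid.

No — bags containing vertex 4 are not connected in the tree.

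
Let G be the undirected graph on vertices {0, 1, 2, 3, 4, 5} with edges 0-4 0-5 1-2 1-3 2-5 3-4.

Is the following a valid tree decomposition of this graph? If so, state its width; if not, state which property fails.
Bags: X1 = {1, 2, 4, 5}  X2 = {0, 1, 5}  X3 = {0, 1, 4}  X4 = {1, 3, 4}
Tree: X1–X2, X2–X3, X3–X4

A tree decomposition must satisfy three properties: every vertex lies in some bag; for every edge, both endpoints lie together in some bag; and for every vertex, the bags containing it form a connected subtree. Here bags containing vertex 4 are not connected in the tree, so the decomposition is invalid.

No — bags containing vertex 4 are not connected in the tree.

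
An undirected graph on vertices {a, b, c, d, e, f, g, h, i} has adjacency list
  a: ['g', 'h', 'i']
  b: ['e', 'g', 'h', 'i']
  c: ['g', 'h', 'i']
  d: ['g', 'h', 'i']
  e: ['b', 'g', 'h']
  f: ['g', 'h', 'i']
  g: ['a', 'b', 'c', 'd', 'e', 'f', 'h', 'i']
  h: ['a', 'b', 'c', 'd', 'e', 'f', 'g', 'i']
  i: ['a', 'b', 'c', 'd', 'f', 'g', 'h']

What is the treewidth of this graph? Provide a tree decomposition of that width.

The largest bag has 4 vertices, giving width 3; this decomposition certifies tw(G) ≤ 3. On the other hand G contains the 4-clique {b, e, g, h}. A clique must lie in a single bag of any decomposition, so no decomposition can have width below 3. Combining the bounds, tw(G) = 3.

Treewidth 3.
One optimal decomposition is:
Bags: B1 = {c, g, h, i}  B2 = {b, g, h, i}  B3 = {a, g, h, i}  B4 = {d, g, h, i}  B5 = {b, e, g, h}  B6 = {f, g, h, i}
Tree: B1–B2, B2–B3, B3–B4, B2–B5, B2–B6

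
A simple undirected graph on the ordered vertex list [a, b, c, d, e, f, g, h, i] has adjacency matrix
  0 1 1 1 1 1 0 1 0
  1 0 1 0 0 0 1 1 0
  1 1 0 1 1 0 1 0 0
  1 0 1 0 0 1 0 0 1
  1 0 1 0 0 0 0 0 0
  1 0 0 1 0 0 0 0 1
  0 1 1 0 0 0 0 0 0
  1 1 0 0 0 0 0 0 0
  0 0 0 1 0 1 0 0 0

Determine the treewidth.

A width-2 tree decomposition is:
Bags: B1 = {a, d, f}  B2 = {a, c, d}  B3 = {a, c, e}  B4 = {a, b, c}  B5 = {b, c, g}  B6 = {d, f, i}  B7 = {a, b, h}
Tree: B1–B2, B2–B3, B2–B4, B4–B5, B1–B6, B4–B7
The largest bag has 3 vertices, giving width 2; this decomposition certifies tw(G) ≤ 2. For the lower bound, the 3 vertices {b, c, g} are pairwise adjacent, and any tree decomposition puts a clique entirely inside one bag — forcing width ≥ 2. Therefore the treewidth is 2.

2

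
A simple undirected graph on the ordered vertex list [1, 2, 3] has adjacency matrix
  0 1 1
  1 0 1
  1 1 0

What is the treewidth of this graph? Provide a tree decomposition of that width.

Treewidth 2.
Bags: B1 = {1, 2, 3}
Tree: (single bag)

A single bag containing all 3 vertices is trivially a valid decomposition of width 2. Conversely, {1, 2, 3} is a clique of size 3, and the vertices of any clique must share a bag in every tree decomposition; so some bag has ≥ 3 vertices and tw(G) ≥ 2. The upper and lower bounds meet at 2, so that is the treewidth.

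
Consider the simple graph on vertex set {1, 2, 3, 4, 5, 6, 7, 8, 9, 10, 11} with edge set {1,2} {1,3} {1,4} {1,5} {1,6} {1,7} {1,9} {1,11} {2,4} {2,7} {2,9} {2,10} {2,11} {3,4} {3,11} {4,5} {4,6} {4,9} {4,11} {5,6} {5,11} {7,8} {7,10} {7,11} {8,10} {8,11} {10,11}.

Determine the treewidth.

3

A width-3 tree decomposition is:
Bags: B1 = {1, 2, 7, 11}  B2 = {1, 2, 4, 11}  B3 = {1, 3, 4, 11}  B4 = {2, 7, 10, 11}  B5 = {1, 2, 4, 9}  B6 = {7, 8, 10, 11}  B7 = {1, 4, 5, 11}  B8 = {1, 4, 5, 6}
Tree: B1–B2, B2–B3, B1–B4, B2–B5, B4–B6, B3–B7, B7–B8
Every bag has size at most 4, so the width is 4 − 1 = 3 and tw(G) ≤ 3. On the other hand G contains the 4-clique {7, 8, 10, 11}. A clique must lie in a single bag of any decomposition, so no decomposition can have width below 3. Therefore the treewidth is 3.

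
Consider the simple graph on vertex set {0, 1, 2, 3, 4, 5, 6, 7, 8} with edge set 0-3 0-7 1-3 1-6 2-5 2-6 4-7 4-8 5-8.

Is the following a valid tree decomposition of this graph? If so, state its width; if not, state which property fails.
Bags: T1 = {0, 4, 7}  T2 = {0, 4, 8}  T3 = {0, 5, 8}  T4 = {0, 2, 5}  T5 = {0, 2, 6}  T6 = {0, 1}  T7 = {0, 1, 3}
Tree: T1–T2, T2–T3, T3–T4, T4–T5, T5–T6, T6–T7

A tree decomposition must satisfy three properties: every vertex lies in some bag; for every edge, both endpoints lie together in some bag; and for every vertex, the bags containing it form a connected subtree. Here edge (6,1) lies in no bag, so the decomposition is invalid.

No — edge (6,1) lies in no bag.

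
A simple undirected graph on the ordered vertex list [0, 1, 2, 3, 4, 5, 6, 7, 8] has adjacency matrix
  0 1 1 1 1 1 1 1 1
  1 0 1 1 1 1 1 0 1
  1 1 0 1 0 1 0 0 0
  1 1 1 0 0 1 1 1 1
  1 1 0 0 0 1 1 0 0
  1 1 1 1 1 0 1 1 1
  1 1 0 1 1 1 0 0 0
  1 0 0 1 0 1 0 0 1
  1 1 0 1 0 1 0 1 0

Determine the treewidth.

A width-4 tree decomposition is:
Bags: B1 = {0, 1, 3, 5, 6}  B2 = {0, 1, 2, 3, 5}  B3 = {0, 1, 3, 5, 8}  B4 = {0, 3, 5, 7, 8}  B5 = {0, 1, 4, 5, 6}
Tree: B1–B2, B1–B3, B3–B4, B1–B5
The largest bag has 5 vertices, giving width 4; this decomposition certifies tw(G) ≤ 4. Conversely, {0, 1, 3, 5, 8} is a clique of size 5, and the vertices of any clique must share a bag in every tree decomposition; so some bag has ≥ 5 vertices and tw(G) ≥ 4. Hence tw(G) = 4 exactly.

4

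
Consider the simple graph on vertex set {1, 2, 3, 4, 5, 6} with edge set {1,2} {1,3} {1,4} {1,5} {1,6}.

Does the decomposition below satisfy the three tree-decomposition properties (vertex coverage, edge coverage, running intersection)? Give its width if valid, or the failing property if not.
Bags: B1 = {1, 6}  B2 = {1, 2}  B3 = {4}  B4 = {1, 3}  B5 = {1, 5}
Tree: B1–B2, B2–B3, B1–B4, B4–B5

No — edge (1,4) lies in no bag.

A tree decomposition must satisfy three properties: every vertex lies in some bag; for every edge, both endpoints lie together in some bag; and for every vertex, the bags containing it form a connected subtree. Here edge (1,4) lies in no bag, so the decomposition is invalid.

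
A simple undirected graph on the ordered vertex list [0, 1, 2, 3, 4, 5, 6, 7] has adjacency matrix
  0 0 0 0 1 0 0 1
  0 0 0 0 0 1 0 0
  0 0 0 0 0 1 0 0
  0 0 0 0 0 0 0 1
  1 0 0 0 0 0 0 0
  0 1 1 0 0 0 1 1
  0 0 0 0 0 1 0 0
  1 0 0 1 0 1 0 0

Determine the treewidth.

A width-1 tree decomposition is:
Bags: B1 = {3, 7}  B2 = {0, 7}  B3 = {0, 4}  B4 = {5, 7}  B5 = {5, 6}  B6 = {2, 5}  B7 = {1, 5}
Tree: B1–B2, B2–B3, B1–B4, B4–B5, B5–B6, B4–B7
Every bag has size at most 2, so the width is 2 − 1 = 1 and tw(G) ≤ 1. Since G has at least one edge (e.g. 3–7), it is not an edgeless graph, so tw(G) ≥ 1. The upper and lower bounds meet at 1, so that is the treewidth.

1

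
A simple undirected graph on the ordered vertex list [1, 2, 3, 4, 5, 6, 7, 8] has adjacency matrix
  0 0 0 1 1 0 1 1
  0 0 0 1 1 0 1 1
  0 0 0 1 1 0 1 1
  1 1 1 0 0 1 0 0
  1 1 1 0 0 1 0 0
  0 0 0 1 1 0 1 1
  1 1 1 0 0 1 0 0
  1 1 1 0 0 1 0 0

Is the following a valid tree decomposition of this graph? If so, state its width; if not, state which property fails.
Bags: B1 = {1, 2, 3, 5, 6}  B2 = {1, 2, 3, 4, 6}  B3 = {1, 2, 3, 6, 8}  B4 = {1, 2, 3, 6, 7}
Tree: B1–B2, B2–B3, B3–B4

Every vertex of G appears in some bag (union = {1, 2, 3, 4, 5, 6, 7, 8}); every edge is covered by a bag; and for each vertex v the set of bags containing v is connected in the bag tree. The decomposition is therefore valid. The largest bag has 5 vertices, so the width is 4.

Yes; width 4.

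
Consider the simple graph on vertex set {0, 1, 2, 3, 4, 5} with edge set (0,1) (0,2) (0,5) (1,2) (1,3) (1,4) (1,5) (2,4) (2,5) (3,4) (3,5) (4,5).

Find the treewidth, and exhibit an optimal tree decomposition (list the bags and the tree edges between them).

Treewidth 3.
Bags: B1 = {1, 2, 4, 5}  B2 = {0, 1, 2, 5}  B3 = {1, 3, 4, 5}
Tree: B1–B2, B1–B3

The largest bag has 4 vertices, giving width 3; this decomposition certifies tw(G) ≤ 3. For the lower bound, the 4 vertices {0, 1, 2, 5} are pairwise adjacent, and any tree decomposition puts a clique entirely inside one bag — forcing width ≥ 3. Hence tw(G) = 3 exactly.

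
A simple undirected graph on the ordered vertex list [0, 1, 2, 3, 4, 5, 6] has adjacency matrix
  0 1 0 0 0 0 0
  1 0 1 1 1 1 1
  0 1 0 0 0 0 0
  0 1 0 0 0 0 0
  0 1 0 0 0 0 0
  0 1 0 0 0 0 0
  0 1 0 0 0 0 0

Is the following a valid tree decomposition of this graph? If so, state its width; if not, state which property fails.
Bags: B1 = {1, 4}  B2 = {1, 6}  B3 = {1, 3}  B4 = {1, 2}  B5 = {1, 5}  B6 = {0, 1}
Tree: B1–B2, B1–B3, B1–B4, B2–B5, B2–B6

Yes; width 1.

Vertex coverage: the bags together contain {0, 1, 2, 3, 4, 5, 6}, the full vertex set. Edge coverage: each edge of G has both endpoints in at least one bag. Running intersection: for every vertex, the bags containing it form a connected subtree. All three properties hold, so this is a valid tree decomposition of width max|bag| − 1 = 1, and hence tw(G) ≤ 1.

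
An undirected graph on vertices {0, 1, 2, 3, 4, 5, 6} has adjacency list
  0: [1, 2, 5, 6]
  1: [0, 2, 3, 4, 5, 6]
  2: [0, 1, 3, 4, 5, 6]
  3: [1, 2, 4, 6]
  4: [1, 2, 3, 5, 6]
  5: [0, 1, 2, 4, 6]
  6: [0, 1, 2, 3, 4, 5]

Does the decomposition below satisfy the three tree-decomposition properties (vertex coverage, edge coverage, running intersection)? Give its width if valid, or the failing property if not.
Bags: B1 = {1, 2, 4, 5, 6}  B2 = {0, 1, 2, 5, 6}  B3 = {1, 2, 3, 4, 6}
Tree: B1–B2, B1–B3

Yes; width 4.

Vertex coverage: the bags together contain {0, 1, 2, 3, 4, 5, 6}, the full vertex set. Edge coverage: each edge of G has both endpoints in at least one bag. Running intersection: for every vertex, the bags containing it form a connected subtree. All three properties hold, so this is a valid tree decomposition of width max|bag| − 1 = 4, and hence tw(G) ≤ 4.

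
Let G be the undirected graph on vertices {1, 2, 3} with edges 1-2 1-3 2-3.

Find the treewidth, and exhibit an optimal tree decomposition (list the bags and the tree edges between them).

Treewidth 2.
Bags: B1 = {1, 2, 3}
Tree: (single bag)

With just one bag of size 3, the width is 3 − 1 = 2, so tw(G) ≤ 2. On the other hand G contains the 3-clique {1, 2, 3}. A clique must lie in a single bag of any decomposition, so no decomposition can have width below 2. Therefore the treewidth is 2.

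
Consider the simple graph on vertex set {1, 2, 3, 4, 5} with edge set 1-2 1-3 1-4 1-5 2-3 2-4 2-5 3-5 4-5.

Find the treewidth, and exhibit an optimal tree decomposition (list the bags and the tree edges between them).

Treewidth 3.
One optimal decomposition is:
Bags: B1 = {1, 2, 3, 5}  B2 = {1, 2, 4, 5}
Tree: B1–B2

The largest bag has 4 vertices, giving width 3; this decomposition certifies tw(G) ≤ 3. Conversely, {1, 2, 3, 5} is a clique of size 4, and the vertices of any clique must share a bag in every tree decomposition; so some bag has ≥ 4 vertices and tw(G) ≥ 3. Therefore the treewidth is 3.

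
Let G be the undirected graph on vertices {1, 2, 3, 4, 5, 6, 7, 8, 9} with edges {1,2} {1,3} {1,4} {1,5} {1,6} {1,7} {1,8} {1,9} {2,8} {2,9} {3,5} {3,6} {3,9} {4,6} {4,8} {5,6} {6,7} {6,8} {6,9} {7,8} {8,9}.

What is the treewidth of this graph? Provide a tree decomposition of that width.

Every bag has size at most 4, so the width is 4 − 1 = 3 and tw(G) ≤ 3. For the lower bound, the 4 vertices {1, 2, 8, 9} are pairwise adjacent, and any tree decomposition puts a clique entirely inside one bag — forcing width ≥ 3. Hence tw(G) = 3 exactly.

Treewidth 3.
One optimal decomposition is:
Bags: B1 = {1, 3, 5, 6}  B2 = {1, 3, 6, 9}  B3 = {1, 6, 8, 9}  B4 = {1, 6, 7, 8}  B5 = {1, 4, 6, 8}  B6 = {1, 2, 8, 9}
Tree: B1–B2, B2–B3, B3–B4, B4–B5, B3–B6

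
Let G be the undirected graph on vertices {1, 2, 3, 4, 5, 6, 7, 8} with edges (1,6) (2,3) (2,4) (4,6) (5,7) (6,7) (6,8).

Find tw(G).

A width-1 tree decomposition is:
Bags: B1 = {4, 6}  B2 = {1, 6}  B3 = {2, 4}  B4 = {2, 3}  B5 = {6, 8}  B6 = {6, 7}  B7 = {5, 7}
Tree: B1–B2, B1–B3, B3–B4, B1–B5, B2–B6, B6–B7
The largest bag has 2 vertices, giving width 1; this decomposition certifies tw(G) ≤ 1. Any graph with an edge has treewidth ≥ 1, and G has the edge 4–6. Therefore the treewidth is 1.

1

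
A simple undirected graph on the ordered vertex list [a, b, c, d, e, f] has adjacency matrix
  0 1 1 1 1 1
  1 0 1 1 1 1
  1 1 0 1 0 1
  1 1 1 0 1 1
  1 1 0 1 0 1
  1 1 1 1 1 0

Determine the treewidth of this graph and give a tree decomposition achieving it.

The largest bag has 5 vertices, giving width 4; this decomposition certifies tw(G) ≤ 4. On the other hand G contains the 5-clique {a, b, d, e, f}. A clique must lie in a single bag of any decomposition, so no decomposition can have width below 4. Therefore the treewidth is 4.

Treewidth 4.
Bags: B1 = {a, b, c, d, f}  B2 = {a, b, d, e, f}
Tree: B1–B2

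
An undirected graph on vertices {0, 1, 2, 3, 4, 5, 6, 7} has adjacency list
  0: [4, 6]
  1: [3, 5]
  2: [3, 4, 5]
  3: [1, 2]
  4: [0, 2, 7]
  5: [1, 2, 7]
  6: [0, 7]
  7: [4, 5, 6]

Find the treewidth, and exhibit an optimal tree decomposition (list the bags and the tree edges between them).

The largest bag has 3 vertices, giving width 2; this decomposition certifies tw(G) ≤ 2. Since 0–6–7–4–0 is a cycle in G, G is not acyclic. Forests are exactly the graphs of treewidth ≤ 1, so tw(G) ≥ 2. The upper and lower bounds meet at 2, so that is the treewidth.

Treewidth 2.
One optimal decomposition is:
Bags: B1 = {0, 4, 6}  B2 = {4, 6, 7}  B3 = {2, 4, 7}  B4 = {2, 5, 7}  B5 = {2, 3, 5}  B6 = {1, 3, 5}
Tree: B1–B2, B2–B3, B3–B4, B4–B5, B5–B6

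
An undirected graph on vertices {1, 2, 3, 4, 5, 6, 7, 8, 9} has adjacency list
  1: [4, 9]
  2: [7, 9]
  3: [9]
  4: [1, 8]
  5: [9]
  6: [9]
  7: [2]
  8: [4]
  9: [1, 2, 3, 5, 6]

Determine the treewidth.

1

A width-1 tree decomposition is:
Bags: B1 = {6, 9}  B2 = {5, 9}  B3 = {1, 9}  B4 = {2, 9}  B5 = {2, 7}  B6 = {3, 9}  B7 = {1, 4}  B8 = {4, 8}
Tree: B1–B2, B1–B3, B3–B4, B4–B5, B3–B6, B3–B7, B7–B8
Each bag holds 2 vertices, so the decomposition has width 1, which upper-bounds the treewidth. Since G has at least one edge (e.g. 6–9), it is not an edgeless graph, so tw(G) ≥ 1. Combining the bounds, tw(G) = 1.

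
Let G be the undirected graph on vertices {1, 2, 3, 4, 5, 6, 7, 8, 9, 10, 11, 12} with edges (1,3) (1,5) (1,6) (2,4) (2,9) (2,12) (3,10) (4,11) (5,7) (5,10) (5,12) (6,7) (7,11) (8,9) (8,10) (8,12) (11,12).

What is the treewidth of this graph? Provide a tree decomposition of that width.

The largest bag has 4 vertices, giving width 3; this decomposition certifies tw(G) ≤ 3. For the lower bound: the 4 vertex sets {2,4,9}, {11}, {12}, {5,7,8,10} are disjoint, each induces a connected subgraph, and every pair is joined by at least one edge of G. Contracting each set to a single vertex therefore yields K_{4} as a minor, and since treewidth is minor-monotone, tw(G) ≥ tw(K_{4}) = 3. Combining the bounds, tw(G) = 3.

Treewidth 3.
One optimal decomposition is:
Bags: B1 = {2, 4, 9, 11}  B2 = {2, 9, 11, 12}  B3 = {8, 9, 11, 12}  B4 = {7, 8, 11, 12}  B5 = {5, 7, 8, 12}  B6 = {5, 7, 8, 10}  B7 = {5, 6, 7, 10}  B8 = {1, 5, 6, 10}  B9 = {1, 3, 6, 10}
Tree: B1–B2, B2–B3, B3–B4, B4–B5, B5–B6, B6–B7, B7–B8, B8–B9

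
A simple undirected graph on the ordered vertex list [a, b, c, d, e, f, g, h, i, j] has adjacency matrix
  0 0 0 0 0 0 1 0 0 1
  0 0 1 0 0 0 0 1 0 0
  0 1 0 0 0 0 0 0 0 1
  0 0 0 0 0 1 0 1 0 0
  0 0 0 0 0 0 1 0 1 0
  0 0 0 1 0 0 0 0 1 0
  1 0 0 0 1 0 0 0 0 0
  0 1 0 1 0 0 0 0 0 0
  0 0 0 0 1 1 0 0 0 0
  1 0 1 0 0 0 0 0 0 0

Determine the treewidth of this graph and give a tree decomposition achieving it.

Treewidth 2.
One such decomposition:
Bags: B1 = {b, c, h}  B2 = {c, h, j}  B3 = {a, h, j}  B4 = {a, g, h}  B5 = {e, g, h}  B6 = {e, h, i}  B7 = {f, h, i}  B8 = {d, f, h}
Tree: B1–B2, B2–B3, B3–B4, B4–B5, B5–B6, B6–B7, B7–B8

Every bag has size at most 3, so the width is 3 − 1 = 2 and tw(G) ≤ 2. The edges h–b–c–j–a–g–e–i–f–d–h form a cycle, so G is not a tree and its treewidth is at least 2. Therefore the treewidth is 2.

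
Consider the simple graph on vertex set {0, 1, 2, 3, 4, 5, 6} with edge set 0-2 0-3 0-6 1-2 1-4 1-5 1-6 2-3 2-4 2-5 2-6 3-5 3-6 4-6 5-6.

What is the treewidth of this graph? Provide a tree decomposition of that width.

Treewidth 3.
One such decomposition:
Bags: B1 = {1, 2, 4, 6}  B2 = {1, 2, 5, 6}  B3 = {2, 3, 5, 6}  B4 = {0, 2, 3, 6}
Tree: B1–B2, B2–B3, B3–B4

Every bag has size at most 4, so the width is 4 − 1 = 3 and tw(G) ≤ 3. Conversely, {0, 2, 3, 6} is a clique of size 4, and the vertices of any clique must share a bag in every tree decomposition; so some bag has ≥ 4 vertices and tw(G) ≥ 3. Therefore the treewidth is 3.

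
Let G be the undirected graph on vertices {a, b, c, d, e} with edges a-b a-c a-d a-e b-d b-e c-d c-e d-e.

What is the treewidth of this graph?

A width-3 tree decomposition is:
Bags: B1 = {a, b, d, e}  B2 = {a, c, d, e}
Tree: B1–B2
Every bag has size at most 4, so the width is 4 − 1 = 3 and tw(G) ≤ 3. For the lower bound, the 4 vertices {a, c, d, e} are pairwise adjacent, and any tree decomposition puts a clique entirely inside one bag — forcing width ≥ 3. Hence tw(G) = 3 exactly.

3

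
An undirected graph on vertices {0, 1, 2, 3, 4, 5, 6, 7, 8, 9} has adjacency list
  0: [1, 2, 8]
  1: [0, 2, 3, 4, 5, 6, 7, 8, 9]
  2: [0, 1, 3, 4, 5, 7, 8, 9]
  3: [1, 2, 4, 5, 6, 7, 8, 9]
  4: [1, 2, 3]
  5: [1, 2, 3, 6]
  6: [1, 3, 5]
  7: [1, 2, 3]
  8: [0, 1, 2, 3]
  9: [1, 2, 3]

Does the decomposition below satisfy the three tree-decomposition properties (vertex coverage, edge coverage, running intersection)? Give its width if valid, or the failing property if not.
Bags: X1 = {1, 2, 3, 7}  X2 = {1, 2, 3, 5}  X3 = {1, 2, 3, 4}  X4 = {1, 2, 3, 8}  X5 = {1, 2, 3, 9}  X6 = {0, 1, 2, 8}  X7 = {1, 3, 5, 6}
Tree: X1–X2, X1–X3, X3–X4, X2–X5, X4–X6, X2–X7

Vertex coverage: the bags together contain {0, 1, 2, 3, 4, 5, 6, 7, 8, 9}, the full vertex set. Edge coverage: each edge of G has both endpoints in at least one bag. Running intersection: for every vertex, the bags containing it form a connected subtree. All three properties hold, so this is a valid tree decomposition of width max|bag| − 1 = 3, and hence tw(G) ≤ 3.

Yes; width 3.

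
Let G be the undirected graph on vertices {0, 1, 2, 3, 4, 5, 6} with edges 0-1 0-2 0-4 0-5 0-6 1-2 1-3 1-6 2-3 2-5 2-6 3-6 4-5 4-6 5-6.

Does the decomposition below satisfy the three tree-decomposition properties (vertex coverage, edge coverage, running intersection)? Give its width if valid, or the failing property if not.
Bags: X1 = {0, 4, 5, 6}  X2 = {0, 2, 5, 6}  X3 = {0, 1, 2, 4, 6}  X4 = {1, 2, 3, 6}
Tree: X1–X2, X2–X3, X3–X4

A tree decomposition must satisfy three properties: every vertex lies in some bag; for every edge, both endpoints lie together in some bag; and for every vertex, the bags containing it form a connected subtree. Here bags containing vertex 4 are not connected in the tree, so the decomposition is invalid.

No — bags containing vertex 4 are not connected in the tree.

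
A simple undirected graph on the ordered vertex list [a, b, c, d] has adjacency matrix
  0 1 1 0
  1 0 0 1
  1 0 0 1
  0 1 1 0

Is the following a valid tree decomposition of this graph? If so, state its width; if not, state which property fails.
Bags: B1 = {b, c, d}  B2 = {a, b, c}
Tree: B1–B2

Yes; width 2.

Vertex coverage: the bags together contain {a, b, c, d}, the full vertex set. Edge coverage: each edge of G has both endpoints in at least one bag. Running intersection: for every vertex, the bags containing it form a connected subtree. All three properties hold, so this is a valid tree decomposition of width max|bag| − 1 = 2, and hence tw(G) ≤ 2.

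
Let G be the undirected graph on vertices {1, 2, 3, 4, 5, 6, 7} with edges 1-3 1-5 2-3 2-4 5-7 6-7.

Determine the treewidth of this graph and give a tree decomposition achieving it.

Every bag has size at most 2, so the width is 2 − 1 = 1 and tw(G) ≤ 1. G has an edge, so its treewidth is at least 1. Combining the bounds, tw(G) = 1.

Treewidth 1.
One such decomposition:
Bags: B1 = {2, 4}  B2 = {2, 3}  B3 = {1, 3}  B4 = {1, 5}  B5 = {5, 7}  B6 = {6, 7}
Tree: B1–B2, B2–B3, B3–B4, B4–B5, B5–B6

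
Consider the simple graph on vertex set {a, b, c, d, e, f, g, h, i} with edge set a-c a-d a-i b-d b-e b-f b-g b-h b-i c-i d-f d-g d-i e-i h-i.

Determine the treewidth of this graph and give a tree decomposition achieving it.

Treewidth 2.
Bags: B1 = {b, h, i}  B2 = {b, e, i}  B3 = {b, d, i}  B4 = {a, d, i}  B5 = {b, d, f}  B6 = {a, c, i}  B7 = {b, d, g}
Tree: B1–B2, B2–B3, B3–B4, B3–B5, B4–B6, B5–B7

Each bag holds 3 vertices, so the decomposition has width 2, which upper-bounds the treewidth. For the lower bound, the 3 vertices {a, c, i} are pairwise adjacent, and any tree decomposition puts a clique entirely inside one bag — forcing width ≥ 2. The upper and lower bounds meet at 2, so that is the treewidth.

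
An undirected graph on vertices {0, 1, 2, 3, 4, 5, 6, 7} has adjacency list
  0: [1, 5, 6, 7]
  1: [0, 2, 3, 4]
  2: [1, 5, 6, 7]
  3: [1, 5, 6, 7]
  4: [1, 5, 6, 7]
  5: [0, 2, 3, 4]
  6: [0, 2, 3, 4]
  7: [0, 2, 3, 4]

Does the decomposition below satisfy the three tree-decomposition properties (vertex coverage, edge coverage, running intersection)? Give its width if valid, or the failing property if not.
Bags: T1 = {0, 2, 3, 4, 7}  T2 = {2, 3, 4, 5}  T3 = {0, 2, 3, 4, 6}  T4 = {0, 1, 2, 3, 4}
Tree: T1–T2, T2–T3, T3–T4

A tree decomposition must satisfy three properties: every vertex lies in some bag; for every edge, both endpoints lie together in some bag; and for every vertex, the bags containing it form a connected subtree. Here edge (0,5) lies in no bag, so the decomposition is invalid.

No — edge (0,5) lies in no bag.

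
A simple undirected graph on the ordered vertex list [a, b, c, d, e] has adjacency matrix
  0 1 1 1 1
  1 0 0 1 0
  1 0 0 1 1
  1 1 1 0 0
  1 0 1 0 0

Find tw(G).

2

A width-2 tree decomposition is:
Bags: B1 = {a, b, d}  B2 = {a, c, d}  B3 = {a, c, e}
Tree: B1–B2, B2–B3
Each bag holds 3 vertices, so the decomposition has width 2, which upper-bounds the treewidth. On the other hand G contains the 3-clique {a, c, d}. A clique must lie in a single bag of any decomposition, so no decomposition can have width below 2. Hence tw(G) = 2 exactly.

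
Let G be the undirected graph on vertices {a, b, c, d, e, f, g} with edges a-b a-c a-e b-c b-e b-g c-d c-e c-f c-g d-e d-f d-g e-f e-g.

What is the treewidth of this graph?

3

A width-3 tree decomposition is:
Bags: B1 = {b, c, e, g}  B2 = {a, b, c, e}  B3 = {c, d, e, g}  B4 = {c, d, e, f}
Tree: B1–B2, B1–B3, B3–B4
The largest bag has 4 vertices, giving width 3; this decomposition certifies tw(G) ≤ 3. Conversely, {c, d, e, g} is a clique of size 4, and the vertices of any clique must share a bag in every tree decomposition; so some bag has ≥ 4 vertices and tw(G) ≥ 3. The upper and lower bounds meet at 3, so that is the treewidth.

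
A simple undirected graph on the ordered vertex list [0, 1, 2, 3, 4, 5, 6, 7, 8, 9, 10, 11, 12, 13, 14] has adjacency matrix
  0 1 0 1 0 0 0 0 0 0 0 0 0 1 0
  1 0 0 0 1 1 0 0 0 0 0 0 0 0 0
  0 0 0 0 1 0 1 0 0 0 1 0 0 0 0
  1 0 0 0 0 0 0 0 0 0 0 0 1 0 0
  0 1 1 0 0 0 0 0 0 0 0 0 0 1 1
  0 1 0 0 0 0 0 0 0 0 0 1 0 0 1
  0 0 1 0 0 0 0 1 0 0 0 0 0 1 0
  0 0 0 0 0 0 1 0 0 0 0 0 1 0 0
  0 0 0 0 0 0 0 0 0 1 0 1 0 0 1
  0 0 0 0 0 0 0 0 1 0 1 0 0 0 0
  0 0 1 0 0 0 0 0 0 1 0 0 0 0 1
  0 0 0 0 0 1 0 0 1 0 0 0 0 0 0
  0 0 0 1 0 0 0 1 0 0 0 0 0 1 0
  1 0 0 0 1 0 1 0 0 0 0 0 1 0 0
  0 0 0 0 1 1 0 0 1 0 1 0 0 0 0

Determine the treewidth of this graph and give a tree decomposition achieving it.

The largest bag has 4 vertices, giving width 3; this decomposition certifies tw(G) ≤ 3. For the lower bound: the 4 vertex sets {8,9,11}, {5}, {14}, {1,2,4,10} are disjoint, each induces a connected subgraph, and every pair is joined by at least one edge of G. Contracting each set to a single vertex therefore yields K_{4} as a minor, and since treewidth is minor-monotone, tw(G) ≥ tw(K_{4}) = 3. Combining the bounds, tw(G) = 3.

Treewidth 3.
Bags: B1 = {5, 8, 9, 11}  B2 = {5, 8, 9, 14}  B3 = {5, 9, 10, 14}  B4 = {1, 5, 10, 14}  B5 = {1, 4, 10, 14}  B6 = {1, 2, 4, 10}  B7 = {0, 1, 2, 4}  B8 = {0, 2, 4, 13}  B9 = {0, 2, 6, 13}  B10 = {0, 3, 6, 13}  B11 = {3, 6, 12, 13}  B12 = {3, 6, 7, 12}
Tree: B1–B2, B2–B3, B3–B4, B4–B5, B5–B6, B6–B7, B7–B8, B8–B9, B9–B10, B10–B11, B11–B12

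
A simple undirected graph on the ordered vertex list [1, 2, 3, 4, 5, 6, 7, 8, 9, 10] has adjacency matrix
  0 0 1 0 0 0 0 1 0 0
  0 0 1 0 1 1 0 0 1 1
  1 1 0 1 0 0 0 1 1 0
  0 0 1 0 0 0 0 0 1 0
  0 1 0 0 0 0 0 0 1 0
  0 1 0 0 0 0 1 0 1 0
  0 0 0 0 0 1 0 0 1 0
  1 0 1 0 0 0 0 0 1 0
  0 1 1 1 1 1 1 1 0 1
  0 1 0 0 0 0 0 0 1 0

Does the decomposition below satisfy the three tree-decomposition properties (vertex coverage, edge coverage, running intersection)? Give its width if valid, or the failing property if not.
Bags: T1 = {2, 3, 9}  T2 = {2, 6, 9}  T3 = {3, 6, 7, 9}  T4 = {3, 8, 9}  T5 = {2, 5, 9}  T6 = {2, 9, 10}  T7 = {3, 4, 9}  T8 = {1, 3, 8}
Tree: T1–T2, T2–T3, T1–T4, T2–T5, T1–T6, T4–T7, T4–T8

A tree decomposition must satisfy three properties: every vertex lies in some bag; for every edge, both endpoints lie together in some bag; and for every vertex, the bags containing it form a connected subtree. Here bags containing vertex 3 are not connected in the tree, so the decomposition is invalid.

No — bags containing vertex 3 are not connected in the tree.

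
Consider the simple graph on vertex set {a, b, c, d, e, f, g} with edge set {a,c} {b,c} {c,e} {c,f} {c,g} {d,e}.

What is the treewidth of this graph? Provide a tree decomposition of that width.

Every bag has size at most 2, so the width is 2 − 1 = 1 and tw(G) ≤ 1. Any graph with an edge has treewidth ≥ 1, and G has the edge g–c. Combining the bounds, tw(G) = 1.

Treewidth 1.
Bags: B1 = {c, g}  B2 = {c, e}  B3 = {d, e}  B4 = {a, c}  B5 = {c, f}  B6 = {b, c}
Tree: B1–B2, B2–B3, B2–B4, B2–B5, B1–B6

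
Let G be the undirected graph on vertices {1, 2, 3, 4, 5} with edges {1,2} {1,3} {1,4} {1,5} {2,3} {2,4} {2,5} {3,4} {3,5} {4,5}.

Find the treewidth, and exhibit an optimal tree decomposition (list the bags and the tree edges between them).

With just one bag of size 5, the width is 5 − 1 = 4, so tw(G) ≤ 4. Conversely, {1, 2, 3, 4, 5} is a clique of size 5, and the vertices of any clique must share a bag in every tree decomposition; so some bag has ≥ 5 vertices and tw(G) ≥ 4. Hence tw(G) = 4 exactly.

Treewidth 4.
One optimal decomposition is:
Bags: B1 = {1, 2, 3, 4, 5}
Tree: (single bag)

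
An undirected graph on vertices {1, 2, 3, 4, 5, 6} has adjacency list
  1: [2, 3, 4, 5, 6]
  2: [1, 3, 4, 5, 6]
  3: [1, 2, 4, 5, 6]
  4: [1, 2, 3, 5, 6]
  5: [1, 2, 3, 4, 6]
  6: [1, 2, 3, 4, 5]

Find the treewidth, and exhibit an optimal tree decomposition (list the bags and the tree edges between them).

With just one bag of size 6, the width is 6 − 1 = 5, so tw(G) ≤ 5. Conversely, {1, 2, 3, 4, 5, 6} is a clique of size 6, and the vertices of any clique must share a bag in every tree decomposition; so some bag has ≥ 6 vertices and tw(G) ≥ 5. The upper and lower bounds meet at 5, so that is the treewidth.

Treewidth 5.
Bags: B1 = {1, 2, 3, 4, 5, 6}
Tree: (single bag)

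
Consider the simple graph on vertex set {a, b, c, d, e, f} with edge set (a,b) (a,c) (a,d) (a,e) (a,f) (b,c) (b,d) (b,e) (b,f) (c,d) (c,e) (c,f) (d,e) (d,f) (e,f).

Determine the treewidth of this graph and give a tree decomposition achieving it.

Treewidth 5.
Bags: B1 = {a, b, c, d, e, f}
Tree: (single bag)

With just one bag of size 6, the width is 6 − 1 = 5, so tw(G) ≤ 5. Conversely, {a, b, c, d, e, f} is a clique of size 6, and the vertices of any clique must share a bag in every tree decomposition; so some bag has ≥ 6 vertices and tw(G) ≥ 5. Combining the bounds, tw(G) = 5.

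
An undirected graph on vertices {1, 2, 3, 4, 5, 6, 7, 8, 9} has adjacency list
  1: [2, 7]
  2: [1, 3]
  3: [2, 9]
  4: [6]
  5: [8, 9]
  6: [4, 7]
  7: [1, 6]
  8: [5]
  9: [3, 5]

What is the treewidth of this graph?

1

A width-1 tree decomposition is:
Bags: B1 = {4, 6}  B2 = {6, 7}  B3 = {1, 7}  B4 = {1, 2}  B5 = {2, 3}  B6 = {3, 9}  B7 = {5, 9}  B8 = {5, 8}
Tree: B1–B2, B2–B3, B3–B4, B4–B5, B5–B6, B6–B7, B7–B8
The largest bag has 2 vertices, giving width 1; this decomposition certifies tw(G) ≤ 1. Since G has at least one edge (e.g. 4–6), it is not an edgeless graph, so tw(G) ≥ 1. Therefore the treewidth is 1.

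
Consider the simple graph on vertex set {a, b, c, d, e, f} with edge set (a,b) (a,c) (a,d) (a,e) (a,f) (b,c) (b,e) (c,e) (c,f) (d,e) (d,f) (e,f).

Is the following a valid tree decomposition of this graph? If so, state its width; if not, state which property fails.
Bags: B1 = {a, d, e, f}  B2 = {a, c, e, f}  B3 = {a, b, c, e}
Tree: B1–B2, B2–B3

Yes; width 3.

Checking the three conditions: (i) the bags cover all of {a, b, c, d, e, f}; (ii) for each edge, some bag contains both endpoints; (iii) the bags containing any fixed vertex form a subtree. All hold, so the decomposition is valid with width 4 − 1 = 3.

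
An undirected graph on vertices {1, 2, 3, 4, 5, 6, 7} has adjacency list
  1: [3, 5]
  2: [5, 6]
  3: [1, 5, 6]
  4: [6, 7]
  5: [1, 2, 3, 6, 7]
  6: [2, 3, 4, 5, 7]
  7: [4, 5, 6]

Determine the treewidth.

A width-2 tree decomposition is:
Bags: B1 = {2, 5, 6}  B2 = {3, 5, 6}  B3 = {5, 6, 7}  B4 = {4, 6, 7}  B5 = {1, 3, 5}
Tree: B1–B2, B2–B3, B3–B4, B2–B5
Every bag has size at most 3, so the width is 3 − 1 = 2 and tw(G) ≤ 2. On the other hand G contains the 3-clique {4, 6, 7}. A clique must lie in a single bag of any decomposition, so no decomposition can have width below 2. Combining the bounds, tw(G) = 2.

2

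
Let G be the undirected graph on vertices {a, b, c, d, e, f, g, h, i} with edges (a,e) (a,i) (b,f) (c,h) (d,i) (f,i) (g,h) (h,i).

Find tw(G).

1

A width-1 tree decomposition is:
Bags: B1 = {a, e}  B2 = {a, i}  B3 = {f, i}  B4 = {h, i}  B5 = {c, h}  B6 = {g, h}  B7 = {b, f}  B8 = {d, i}
Tree: B1–B2, B2–B3, B3–B4, B4–B5, B5–B6, B3–B7, B3–B8
The largest bag has 2 vertices, giving width 1; this decomposition certifies tw(G) ≤ 1. Any graph with an edge has treewidth ≥ 1, and G has the edge e–a. Hence tw(G) = 1 exactly.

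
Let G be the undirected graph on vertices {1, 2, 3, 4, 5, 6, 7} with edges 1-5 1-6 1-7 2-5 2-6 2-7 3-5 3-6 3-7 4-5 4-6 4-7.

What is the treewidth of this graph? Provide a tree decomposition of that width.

Treewidth 3.
One such decomposition:
Bags: B1 = {1, 5, 6, 7}  B2 = {3, 5, 6, 7}  B3 = {2, 5, 6, 7}  B4 = {4, 5, 6, 7}
Tree: B1–B2, B2–B3, B3–B4

The largest bag has 4 vertices, giving width 3; this decomposition certifies tw(G) ≤ 3. For the lower bound: the 4 vertex sets {1,5}, {3,6}, {7}, {2} are disjoint, each induces a connected subgraph, and every pair is joined by at least one edge of G. Contracting each set to a single vertex therefore yields K_{4} as a minor, and since treewidth is minor-monotone, tw(G) ≥ tw(K_{4}) = 3. Hence tw(G) = 3 exactly.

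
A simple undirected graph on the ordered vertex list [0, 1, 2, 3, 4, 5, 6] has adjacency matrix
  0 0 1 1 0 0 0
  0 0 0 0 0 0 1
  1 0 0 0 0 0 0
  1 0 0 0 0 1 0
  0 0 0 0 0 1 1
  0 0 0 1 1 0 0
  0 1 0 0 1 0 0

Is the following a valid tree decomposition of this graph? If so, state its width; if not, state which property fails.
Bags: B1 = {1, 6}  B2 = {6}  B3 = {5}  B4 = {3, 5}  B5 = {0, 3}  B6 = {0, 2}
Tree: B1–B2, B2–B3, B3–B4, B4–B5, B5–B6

No — vertex 4 appears in no bag.

A tree decomposition must satisfy three properties: every vertex lies in some bag; for every edge, both endpoints lie together in some bag; and for every vertex, the bags containing it form a connected subtree. Here vertex 4 appears in no bag, so the decomposition is invalid.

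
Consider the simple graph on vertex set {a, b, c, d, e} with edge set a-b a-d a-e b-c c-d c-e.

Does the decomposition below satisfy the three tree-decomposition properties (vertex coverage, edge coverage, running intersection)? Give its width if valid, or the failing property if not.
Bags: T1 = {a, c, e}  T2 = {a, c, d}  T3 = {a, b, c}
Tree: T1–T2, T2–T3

Yes; width 2.

Vertex coverage: the bags together contain {a, b, c, d, e}, the full vertex set. Edge coverage: each edge of G has both endpoints in at least one bag. Running intersection: for every vertex, the bags containing it form a connected subtree. All three properties hold, so this is a valid tree decomposition of width max|bag| − 1 = 2, and hence tw(G) ≤ 2.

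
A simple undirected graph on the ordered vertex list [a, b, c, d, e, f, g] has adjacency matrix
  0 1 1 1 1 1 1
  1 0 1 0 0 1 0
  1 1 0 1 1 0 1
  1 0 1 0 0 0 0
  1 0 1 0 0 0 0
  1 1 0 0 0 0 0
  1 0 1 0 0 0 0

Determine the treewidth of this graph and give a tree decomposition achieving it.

Treewidth 2.
Bags: B1 = {a, c, d}  B2 = {a, b, c}  B3 = {a, b, f}  B4 = {a, c, g}  B5 = {a, c, e}
Tree: B1–B2, B2–B3, B1–B4, B1–B5

Every bag has size at most 3, so the width is 3 − 1 = 2 and tw(G) ≤ 2. Conversely, {a, c, d} is a clique of size 3, and the vertices of any clique must share a bag in every tree decomposition; so some bag has ≥ 3 vertices and tw(G) ≥ 2. The upper and lower bounds meet at 2, so that is the treewidth.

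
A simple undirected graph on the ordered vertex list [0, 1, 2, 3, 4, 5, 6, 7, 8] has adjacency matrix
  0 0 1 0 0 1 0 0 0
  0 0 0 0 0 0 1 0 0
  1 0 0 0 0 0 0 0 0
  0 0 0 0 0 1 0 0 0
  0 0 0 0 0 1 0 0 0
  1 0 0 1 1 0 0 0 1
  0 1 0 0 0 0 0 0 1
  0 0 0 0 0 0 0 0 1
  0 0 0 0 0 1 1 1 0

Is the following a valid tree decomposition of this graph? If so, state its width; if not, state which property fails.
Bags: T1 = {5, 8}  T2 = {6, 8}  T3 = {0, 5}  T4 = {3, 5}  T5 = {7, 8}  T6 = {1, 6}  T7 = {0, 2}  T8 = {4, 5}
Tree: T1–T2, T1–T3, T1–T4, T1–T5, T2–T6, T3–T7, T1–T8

Checking the three conditions: (i) the bags cover all of {0, 1, 2, 3, 4, 5, 6, 7, 8}; (ii) for each edge, some bag contains both endpoints; (iii) the bags containing any fixed vertex form a subtree. All hold, so the decomposition is valid with width 2 − 1 = 1.

Yes; width 1.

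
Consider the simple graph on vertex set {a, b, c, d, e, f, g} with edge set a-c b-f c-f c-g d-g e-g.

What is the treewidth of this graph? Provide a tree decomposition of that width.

Every bag has size at most 2, so the width is 2 − 1 = 1 and tw(G) ≤ 1. Any graph with an edge has treewidth ≥ 1, and G has the edge c–g. The upper and lower bounds meet at 1, so that is the treewidth.

Treewidth 1.
One optimal decomposition is:
Bags: B1 = {c, g}  B2 = {c, f}  B3 = {d, g}  B4 = {b, f}  B5 = {a, c}  B6 = {e, g}
Tree: B1–B2, B1–B3, B2–B4, B1–B5, B1–B6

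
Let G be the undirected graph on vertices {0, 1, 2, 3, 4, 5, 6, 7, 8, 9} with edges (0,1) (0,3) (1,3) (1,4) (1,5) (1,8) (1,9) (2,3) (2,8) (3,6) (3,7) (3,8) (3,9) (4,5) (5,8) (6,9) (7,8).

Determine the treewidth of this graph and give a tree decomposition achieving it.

Every bag has size at most 3, so the width is 3 − 1 = 2 and tw(G) ≤ 2. Conversely, {0, 1, 3} is a clique of size 3, and the vertices of any clique must share a bag in every tree decomposition; so some bag has ≥ 3 vertices and tw(G) ≥ 2. Hence tw(G) = 2 exactly.

Treewidth 2.
One optimal decomposition is:
Bags: B1 = {1, 3, 8}  B2 = {1, 3, 9}  B3 = {1, 5, 8}  B4 = {3, 6, 9}  B5 = {0, 1, 3}  B6 = {3, 7, 8}  B7 = {1, 4, 5}  B8 = {2, 3, 8}
Tree: B1–B2, B1–B3, B2–B4, B2–B5, B1–B6, B3–B7, B6–B8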